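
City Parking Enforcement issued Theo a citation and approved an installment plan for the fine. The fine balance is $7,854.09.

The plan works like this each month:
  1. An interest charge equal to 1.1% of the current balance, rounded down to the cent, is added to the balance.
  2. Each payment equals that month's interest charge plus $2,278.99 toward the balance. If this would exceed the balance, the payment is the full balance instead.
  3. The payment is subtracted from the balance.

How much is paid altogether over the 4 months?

Month 1: $7,854.09 +$86.39 interest = $7,940.48; pay $2,365.38 → $5,575.10
Month 2: $5,575.10 +$61.32 interest = $5,636.42; pay $2,340.31 → $3,296.11
Month 3: $3,296.11 +$36.25 interest = $3,332.36; pay $2,315.24 → $1,017.12
Month 4: $1,017.12 +$11.18 interest = $1,028.30; pay $1,028.30 → $0.00
Total paid: $8,049.23

$8,049.23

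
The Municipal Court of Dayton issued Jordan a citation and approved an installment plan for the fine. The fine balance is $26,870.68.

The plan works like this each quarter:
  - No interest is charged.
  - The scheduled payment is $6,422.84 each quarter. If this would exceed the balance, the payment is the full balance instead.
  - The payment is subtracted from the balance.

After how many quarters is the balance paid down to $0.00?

5

# | Opening | Payment | End bal
1 | $26,870.68 | $6,422.84 | $20,447.84
2 | $20,447.84 | $6,422.84 | $14,025.00
3 | $14,025.00 | $6,422.84 | $7,602.16
4 | $7,602.16 | $6,422.84 | $1,179.32
5 | $1,179.32 | $1,179.32 | $0.00
Balance reaches $0.00 in quarter 5.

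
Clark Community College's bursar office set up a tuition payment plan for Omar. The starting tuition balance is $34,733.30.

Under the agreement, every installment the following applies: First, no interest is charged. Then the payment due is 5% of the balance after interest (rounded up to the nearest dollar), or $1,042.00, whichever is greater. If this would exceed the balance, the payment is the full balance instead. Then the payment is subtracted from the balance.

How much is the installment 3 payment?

$1,568.00

# | Opening | Payment | End bal
1 | $34,733.30 | $1,737.00 | $32,996.30
2 | $32,996.30 | $1,650.00 | $31,346.30
3 | $31,346.30 | $1,568.00 | $29,778.30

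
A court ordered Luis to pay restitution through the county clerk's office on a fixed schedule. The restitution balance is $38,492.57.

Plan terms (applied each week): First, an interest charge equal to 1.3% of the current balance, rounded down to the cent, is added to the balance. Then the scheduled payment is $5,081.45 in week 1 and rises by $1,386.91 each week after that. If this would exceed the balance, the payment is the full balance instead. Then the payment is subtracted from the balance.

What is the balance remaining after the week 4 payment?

Week 1: opening $38,492.57; interest $500.40 → $38,992.97; payment $5,081.45; balance $33,911.52
Week 2: opening $33,911.52; interest $440.84 → $34,352.36; payment $6,468.36; balance $27,884.00
Week 3: opening $27,884.00; interest $362.49 → $28,246.49; payment $7,855.27; balance $20,391.22
Week 4: opening $20,391.22; interest $265.08 → $20,656.30; payment $9,242.18; balance $11,414.12

$11,414.12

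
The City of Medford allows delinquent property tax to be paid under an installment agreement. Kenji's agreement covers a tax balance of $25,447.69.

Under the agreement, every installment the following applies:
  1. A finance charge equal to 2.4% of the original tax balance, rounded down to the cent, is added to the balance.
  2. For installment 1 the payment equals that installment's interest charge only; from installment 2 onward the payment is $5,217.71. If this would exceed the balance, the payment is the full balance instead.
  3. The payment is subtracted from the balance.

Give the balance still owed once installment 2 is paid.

Installment 1: opening $25,447.69; interest $610.74 → $26,058.43; payment $610.74; balance $25,447.69
Installment 2: opening $25,447.69; interest $610.74 → $26,058.43; payment $5,217.71; balance $20,840.72

$20,840.72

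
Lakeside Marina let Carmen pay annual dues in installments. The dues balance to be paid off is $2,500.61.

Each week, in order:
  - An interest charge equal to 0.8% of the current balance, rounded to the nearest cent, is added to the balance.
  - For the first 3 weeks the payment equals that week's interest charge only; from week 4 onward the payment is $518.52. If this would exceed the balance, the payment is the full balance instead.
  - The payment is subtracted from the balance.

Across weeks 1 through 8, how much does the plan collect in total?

$2,620.43

Week 1: opening $2,500.61; interest $20.00 → $2,520.61; payment $20.00; balance $2,500.61
Week 2: opening $2,500.61; interest $20.00 → $2,520.61; payment $20.00; balance $2,500.61
Week 3: opening $2,500.61; interest $20.00 → $2,520.61; payment $20.00; balance $2,500.61
Week 4: opening $2,500.61; interest $20.00 → $2,520.61; payment $518.52; balance $2,002.09
Week 5: opening $2,002.09; interest $16.02 → $2,018.11; payment $518.52; balance $1,499.59
Week 6: opening $1,499.59; interest $12.00 → $1,511.59; payment $518.52; balance $993.07
Week 7: opening $993.07; interest $7.94 → $1,001.01; payment $518.52; balance $482.49
Week 8: opening $482.49; interest $3.86 → $486.35; payment $486.35; balance $0.00
Total paid: $2,620.43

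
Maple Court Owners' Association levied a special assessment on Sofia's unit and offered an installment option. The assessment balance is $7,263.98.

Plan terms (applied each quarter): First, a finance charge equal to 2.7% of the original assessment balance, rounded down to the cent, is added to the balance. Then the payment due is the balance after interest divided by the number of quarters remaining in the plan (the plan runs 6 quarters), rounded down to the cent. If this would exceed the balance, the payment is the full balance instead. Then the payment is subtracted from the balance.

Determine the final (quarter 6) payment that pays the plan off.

$1,691.16

# | Opening | Interest | Payment | End bal
1 | $7,263.98 | $196.12 | $1,243.35 | $6,216.75
2 | $6,216.75 | $196.12 | $1,282.57 | $5,130.30
3 | $5,130.30 | $196.12 | $1,331.60 | $3,994.82
4 | $3,994.82 | $196.12 | $1,396.98 | $2,793.96
5 | $2,793.96 | $196.12 | $1,495.04 | $1,495.04
6 | $1,495.04 | $196.12 | $1,691.16 | $0.00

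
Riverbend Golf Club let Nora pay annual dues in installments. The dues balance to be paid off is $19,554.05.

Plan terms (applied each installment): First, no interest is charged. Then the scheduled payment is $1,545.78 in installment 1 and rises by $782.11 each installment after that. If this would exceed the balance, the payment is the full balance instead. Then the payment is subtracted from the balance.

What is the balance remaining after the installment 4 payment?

$8,678.27

# | Opening | Payment | End bal
1 | $19,554.05 | $1,545.78 | $18,008.27
2 | $18,008.27 | $2,327.89 | $15,680.38
3 | $15,680.38 | $3,110.00 | $12,570.38
4 | $12,570.38 | $3,892.11 | $8,678.27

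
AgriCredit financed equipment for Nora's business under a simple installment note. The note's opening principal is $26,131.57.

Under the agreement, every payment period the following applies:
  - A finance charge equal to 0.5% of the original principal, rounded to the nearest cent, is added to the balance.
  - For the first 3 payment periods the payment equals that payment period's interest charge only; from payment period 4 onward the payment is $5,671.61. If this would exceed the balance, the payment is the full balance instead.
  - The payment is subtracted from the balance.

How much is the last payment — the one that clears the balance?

$4,098.43

Payment period 1: $26,131.57 +$130.66 interest = $26,262.23; pay $130.66 → $26,131.57
Payment period 2: $26,131.57 +$130.66 interest = $26,262.23; pay $130.66 → $26,131.57
Payment period 3: $26,131.57 +$130.66 interest = $26,262.23; pay $130.66 → $26,131.57
Payment period 4: $26,131.57 +$130.66 interest = $26,262.23; pay $5,671.61 → $20,590.62
Payment period 5: $20,590.62 +$130.66 interest = $20,721.28; pay $5,671.61 → $15,049.67
Payment period 6: $15,049.67 +$130.66 interest = $15,180.33; pay $5,671.61 → $9,508.72
Payment period 7: $9,508.72 +$130.66 interest = $9,639.38; pay $5,671.61 → $3,967.77
Payment period 8: $3,967.77 +$130.66 interest = $4,098.43; pay $4,098.43 → $0.00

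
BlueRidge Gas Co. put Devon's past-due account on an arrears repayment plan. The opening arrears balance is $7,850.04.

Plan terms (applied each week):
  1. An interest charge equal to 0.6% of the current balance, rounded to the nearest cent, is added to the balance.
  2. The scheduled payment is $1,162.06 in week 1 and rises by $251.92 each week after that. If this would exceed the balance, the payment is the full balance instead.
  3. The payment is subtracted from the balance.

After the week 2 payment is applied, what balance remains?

$5,361.51

# | Opening | Interest | Payment | End bal
1 | $7,850.04 | $47.10 | $1,162.06 | $6,735.08
2 | $6,735.08 | $40.41 | $1,413.98 | $5,361.51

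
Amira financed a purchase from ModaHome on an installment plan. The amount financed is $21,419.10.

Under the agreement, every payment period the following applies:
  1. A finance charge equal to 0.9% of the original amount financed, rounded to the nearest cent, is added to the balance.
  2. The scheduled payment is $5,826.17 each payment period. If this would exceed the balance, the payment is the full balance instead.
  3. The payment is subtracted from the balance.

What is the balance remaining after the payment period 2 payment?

# | Opening | Interest | Payment | End bal
1 | $21,419.10 | $192.77 | $5,826.17 | $15,785.70
2 | $15,785.70 | $192.77 | $5,826.17 | $10,152.30

$10,152.30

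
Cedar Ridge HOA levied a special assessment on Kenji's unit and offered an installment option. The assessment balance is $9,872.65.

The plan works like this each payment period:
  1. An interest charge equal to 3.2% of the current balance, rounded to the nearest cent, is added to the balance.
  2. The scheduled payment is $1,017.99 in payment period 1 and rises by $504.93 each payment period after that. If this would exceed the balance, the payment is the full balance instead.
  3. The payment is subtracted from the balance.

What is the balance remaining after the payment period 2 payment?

$7,941.12

Payment period 1: opening $9,872.65; interest $315.92 → $10,188.57; payment $1,017.99; balance $9,170.58
Payment period 2: opening $9,170.58; interest $293.46 → $9,464.04; payment $1,522.92; balance $7,941.12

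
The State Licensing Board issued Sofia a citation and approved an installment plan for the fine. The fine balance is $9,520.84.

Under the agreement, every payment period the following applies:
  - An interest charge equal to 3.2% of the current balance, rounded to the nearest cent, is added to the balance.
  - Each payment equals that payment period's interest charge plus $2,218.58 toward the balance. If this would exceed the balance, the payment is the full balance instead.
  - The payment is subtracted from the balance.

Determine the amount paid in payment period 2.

$2,452.25

Payment period 1: $9,520.84 +$304.67 interest = $9,825.51; pay $2,523.25 → $7,302.26
Payment period 2: $7,302.26 +$233.67 interest = $7,535.93; pay $2,452.25 → $5,083.68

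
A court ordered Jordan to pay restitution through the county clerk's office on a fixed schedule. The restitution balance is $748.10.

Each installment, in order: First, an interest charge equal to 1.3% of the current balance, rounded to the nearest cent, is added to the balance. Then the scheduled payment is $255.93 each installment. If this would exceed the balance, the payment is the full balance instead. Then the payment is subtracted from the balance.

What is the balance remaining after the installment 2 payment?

$252.49

Installment 1: $748.10 +$9.73 interest = $757.83; pay $255.93 → $501.90
Installment 2: $501.90 +$6.52 interest = $508.42; pay $255.93 → $252.49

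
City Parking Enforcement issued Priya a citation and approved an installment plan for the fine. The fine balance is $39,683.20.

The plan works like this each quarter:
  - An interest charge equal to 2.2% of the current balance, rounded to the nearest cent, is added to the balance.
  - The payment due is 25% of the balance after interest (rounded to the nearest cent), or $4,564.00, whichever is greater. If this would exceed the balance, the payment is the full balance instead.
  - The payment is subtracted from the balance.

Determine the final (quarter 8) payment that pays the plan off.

Quarter 1: $39,683.20 +$873.03 interest = $40,556.23; pay $10,139.06 → $30,417.17
Quarter 2: $30,417.17 +$669.18 interest = $31,086.35; pay $7,771.59 → $23,314.76
Quarter 3: $23,314.76 +$512.92 interest = $23,827.68; pay $5,956.92 → $17,870.76
Quarter 4: $17,870.76 +$393.16 interest = $18,263.92; pay $4,565.98 → $13,697.94
Quarter 5: $13,697.94 +$301.35 interest = $13,999.29; pay $4,564.00 → $9,435.29
Quarter 6: $9,435.29 +$207.58 interest = $9,642.87; pay $4,564.00 → $5,078.87
Quarter 7: $5,078.87 +$111.74 interest = $5,190.61; pay $4,564.00 → $626.61
Quarter 8: $626.61 +$13.79 interest = $640.40; pay $640.40 → $0.00

$640.40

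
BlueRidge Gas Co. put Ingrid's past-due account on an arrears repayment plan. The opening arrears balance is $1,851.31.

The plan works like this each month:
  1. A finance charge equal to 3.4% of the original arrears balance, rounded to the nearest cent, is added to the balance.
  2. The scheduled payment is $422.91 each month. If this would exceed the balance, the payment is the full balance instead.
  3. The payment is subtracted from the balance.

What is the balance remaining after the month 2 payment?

$1,131.37

Month 1: $1,851.31 +$62.94 interest = $1,914.25; pay $422.91 → $1,491.34
Month 2: $1,491.34 +$62.94 interest = $1,554.28; pay $422.91 → $1,131.37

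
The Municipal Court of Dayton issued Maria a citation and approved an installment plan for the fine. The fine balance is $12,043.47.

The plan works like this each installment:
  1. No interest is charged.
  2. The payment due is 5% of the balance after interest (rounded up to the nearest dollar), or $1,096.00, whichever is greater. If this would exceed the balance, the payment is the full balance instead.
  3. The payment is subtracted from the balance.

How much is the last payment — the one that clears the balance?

Installment 1: opening $12,043.47; payment $1,096.00; balance $10,947.47
Installment 2: opening $10,947.47; payment $1,096.00; balance $9,851.47
Installment 3: opening $9,851.47; payment $1,096.00; balance $8,755.47
Installment 4: opening $8,755.47; payment $1,096.00; balance $7,659.47
Installment 5: opening $7,659.47; payment $1,096.00; balance $6,563.47
Installment 6: opening $6,563.47; payment $1,096.00; balance $5,467.47
Installment 7: opening $5,467.47; payment $1,096.00; balance $4,371.47
Installment 8: opening $4,371.47; payment $1,096.00; balance $3,275.47
Installment 9: opening $3,275.47; payment $1,096.00; balance $2,179.47
Installment 10: opening $2,179.47; payment $1,096.00; balance $1,083.47
Installment 11: opening $1,083.47; payment $1,083.47; balance $0.00

$1,083.47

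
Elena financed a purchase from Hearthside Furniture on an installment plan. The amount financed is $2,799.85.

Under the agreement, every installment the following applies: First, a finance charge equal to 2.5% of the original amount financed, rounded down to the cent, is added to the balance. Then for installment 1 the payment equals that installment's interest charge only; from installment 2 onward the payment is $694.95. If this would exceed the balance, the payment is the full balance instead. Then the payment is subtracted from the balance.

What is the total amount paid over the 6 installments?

Installment 1: $2,799.85 +$69.99 interest = $2,869.84; pay $69.99 → $2,799.85
Installment 2: $2,799.85 +$69.99 interest = $2,869.84; pay $694.95 → $2,174.89
Installment 3: $2,174.89 +$69.99 interest = $2,244.88; pay $694.95 → $1,549.93
Installment 4: $1,549.93 +$69.99 interest = $1,619.92; pay $694.95 → $924.97
Installment 5: $924.97 +$69.99 interest = $994.96; pay $694.95 → $300.01
Installment 6: $300.01 +$69.99 interest = $370.00; pay $370.00 → $0.00
Total paid: $3,219.79

$3,219.79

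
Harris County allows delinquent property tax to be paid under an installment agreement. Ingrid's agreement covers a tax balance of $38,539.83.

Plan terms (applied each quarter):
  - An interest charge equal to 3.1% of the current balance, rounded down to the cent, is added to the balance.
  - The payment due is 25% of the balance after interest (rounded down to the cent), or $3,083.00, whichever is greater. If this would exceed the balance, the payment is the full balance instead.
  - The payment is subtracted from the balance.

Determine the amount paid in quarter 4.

Quarter 1: opening $38,539.83; interest $1,194.73 → $39,734.56; payment $9,933.64; balance $29,800.92
Quarter 2: opening $29,800.92; interest $923.82 → $30,724.74; payment $7,681.18; balance $23,043.56
Quarter 3: opening $23,043.56; interest $714.35 → $23,757.91; payment $5,939.47; balance $17,818.44
Quarter 4: opening $17,818.44; interest $552.37 → $18,370.81; payment $4,592.70; balance $13,778.11

$4,592.70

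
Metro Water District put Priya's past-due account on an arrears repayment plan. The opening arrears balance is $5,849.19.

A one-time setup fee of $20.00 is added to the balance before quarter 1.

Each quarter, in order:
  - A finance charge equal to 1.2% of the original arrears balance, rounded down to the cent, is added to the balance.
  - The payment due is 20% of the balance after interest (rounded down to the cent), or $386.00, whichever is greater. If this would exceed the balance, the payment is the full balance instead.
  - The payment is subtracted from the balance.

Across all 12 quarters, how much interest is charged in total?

$842.28

Quarter 1: $5,869.19 +$70.19 interest = $5,939.38; pay $1,187.87 → $4,751.51
Quarter 2: $4,751.51 +$70.19 interest = $4,821.70; pay $964.34 → $3,857.36
Quarter 3: $3,857.36 +$70.19 interest = $3,927.55; pay $785.51 → $3,142.04
Quarter 4: $3,142.04 +$70.19 interest = $3,212.23; pay $642.44 → $2,569.79
Quarter 5: $2,569.79 +$70.19 interest = $2,639.98; pay $527.99 → $2,111.99
Quarter 6: $2,111.99 +$70.19 interest = $2,182.18; pay $436.43 → $1,745.75
Quarter 7: $1,745.75 +$70.19 interest = $1,815.94; pay $386.00 → $1,429.94
Quarter 8: $1,429.94 +$70.19 interest = $1,500.13; pay $386.00 → $1,114.13
Quarter 9: $1,114.13 +$70.19 interest = $1,184.32; pay $386.00 → $798.32
Quarter 10: $798.32 +$70.19 interest = $868.51; pay $386.00 → $482.51
Quarter 11: $482.51 +$70.19 interest = $552.70; pay $386.00 → $166.70
Quarter 12: $166.70 +$70.19 interest = $236.89; pay $236.89 → $0.00
Total interest: $70.19 + $70.19 + $70.19 + $70.19 + $70.19 + $70.19 + $70.19 + $70.19 + $70.19 + $70.19 + $70.19 + $70.19 = $842.28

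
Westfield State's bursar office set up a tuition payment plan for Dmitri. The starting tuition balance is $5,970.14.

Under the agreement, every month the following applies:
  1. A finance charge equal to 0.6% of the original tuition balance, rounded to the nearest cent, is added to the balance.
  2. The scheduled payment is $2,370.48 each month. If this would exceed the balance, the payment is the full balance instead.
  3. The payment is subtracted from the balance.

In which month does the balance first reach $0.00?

Month 1: $5,970.14 +$35.82 interest = $6,005.96; pay $2,370.48 → $3,635.48
Month 2: $3,635.48 +$35.82 interest = $3,671.30; pay $2,370.48 → $1,300.82
Month 3: $1,300.82 +$35.82 interest = $1,336.64; pay $1,336.64 → $0.00
Balance reaches $0.00 in month 3.

3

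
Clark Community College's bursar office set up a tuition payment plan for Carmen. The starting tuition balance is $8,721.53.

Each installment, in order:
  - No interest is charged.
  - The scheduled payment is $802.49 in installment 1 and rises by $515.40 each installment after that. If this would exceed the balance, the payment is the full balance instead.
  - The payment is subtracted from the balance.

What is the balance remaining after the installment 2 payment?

$6,601.15

Installment 1: opening $8,721.53; payment $802.49; balance $7,919.04
Installment 2: opening $7,919.04; payment $1,317.89; balance $6,601.15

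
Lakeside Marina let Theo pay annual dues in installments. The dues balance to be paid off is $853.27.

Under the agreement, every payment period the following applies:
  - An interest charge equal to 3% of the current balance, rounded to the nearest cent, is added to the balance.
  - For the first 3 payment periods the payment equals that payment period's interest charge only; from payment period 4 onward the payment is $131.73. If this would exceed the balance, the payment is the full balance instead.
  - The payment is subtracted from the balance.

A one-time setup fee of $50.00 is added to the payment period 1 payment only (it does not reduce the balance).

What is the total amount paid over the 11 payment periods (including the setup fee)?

$1,090.14

Payment period 1: opening $853.27; interest $25.60 → $878.87; payment $25.60 (+ $50.00 fee); balance $853.27
Payment period 2: opening $853.27; interest $25.60 → $878.87; payment $25.60; balance $853.27
Payment period 3: opening $853.27; interest $25.60 → $878.87; payment $25.60; balance $853.27
Payment period 4: opening $853.27; interest $25.60 → $878.87; payment $131.73; balance $747.14
Payment period 5: opening $747.14; interest $22.41 → $769.55; payment $131.73; balance $637.82
Payment period 6: opening $637.82; interest $19.13 → $656.95; payment $131.73; balance $525.22
Payment period 7: opening $525.22; interest $15.76 → $540.98; payment $131.73; balance $409.25
Payment period 8: opening $409.25; interest $12.28 → $421.53; payment $131.73; balance $289.80
Payment period 9: opening $289.80; interest $8.69 → $298.49; payment $131.73; balance $166.76
Payment period 10: opening $166.76; interest $5.00 → $171.76; payment $131.73; balance $40.03
Payment period 11: opening $40.03; interest $1.20 → $41.23; payment $41.23; balance $0.00
Total paid: $1,090.14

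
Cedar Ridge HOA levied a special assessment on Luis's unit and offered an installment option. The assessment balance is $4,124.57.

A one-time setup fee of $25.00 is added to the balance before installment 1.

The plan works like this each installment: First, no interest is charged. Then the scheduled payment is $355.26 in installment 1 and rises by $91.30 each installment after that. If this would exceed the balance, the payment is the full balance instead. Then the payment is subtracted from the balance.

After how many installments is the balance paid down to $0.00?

7

Installment 1: opening $4,149.57; payment $355.26; balance $3,794.31
Installment 2: opening $3,794.31; payment $446.56; balance $3,347.75
Installment 3: opening $3,347.75; payment $537.86; balance $2,809.89
Installment 4: opening $2,809.89; payment $629.16; balance $2,180.73
Installment 5: opening $2,180.73; payment $720.46; balance $1,460.27
Installment 6: opening $1,460.27; payment $811.76; balance $648.51
Installment 7: opening $648.51; payment $648.51; balance $0.00
Balance reaches $0.00 in installment 7.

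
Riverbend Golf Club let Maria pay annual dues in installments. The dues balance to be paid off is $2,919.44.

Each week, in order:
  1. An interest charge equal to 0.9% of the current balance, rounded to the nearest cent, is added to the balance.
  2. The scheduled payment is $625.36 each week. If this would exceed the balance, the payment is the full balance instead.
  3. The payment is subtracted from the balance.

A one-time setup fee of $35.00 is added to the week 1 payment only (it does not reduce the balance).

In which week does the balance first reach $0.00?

5

Week 1: opening $2,919.44; interest $26.27 → $2,945.71; payment $625.36 (+ $35.00 fee); balance $2,320.35
Week 2: opening $2,320.35; interest $20.88 → $2,341.23; payment $625.36; balance $1,715.87
Week 3: opening $1,715.87; interest $15.44 → $1,731.31; payment $625.36; balance $1,105.95
Week 4: opening $1,105.95; interest $9.95 → $1,115.90; payment $625.36; balance $490.54
Week 5: opening $490.54; interest $4.41 → $494.95; payment $494.95; balance $0.00
Balance reaches $0.00 in week 5.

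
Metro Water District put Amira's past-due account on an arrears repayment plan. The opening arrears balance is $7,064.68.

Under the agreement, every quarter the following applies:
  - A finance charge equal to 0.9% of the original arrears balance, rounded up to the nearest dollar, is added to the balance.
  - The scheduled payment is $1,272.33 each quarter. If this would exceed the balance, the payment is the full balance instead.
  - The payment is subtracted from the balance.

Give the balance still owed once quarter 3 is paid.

# | Opening | Interest | Payment | End bal
1 | $7,064.68 | $64.00 | $1,272.33 | $5,856.35
2 | $5,856.35 | $64.00 | $1,272.33 | $4,648.02
3 | $4,648.02 | $64.00 | $1,272.33 | $3,439.69

$3,439.69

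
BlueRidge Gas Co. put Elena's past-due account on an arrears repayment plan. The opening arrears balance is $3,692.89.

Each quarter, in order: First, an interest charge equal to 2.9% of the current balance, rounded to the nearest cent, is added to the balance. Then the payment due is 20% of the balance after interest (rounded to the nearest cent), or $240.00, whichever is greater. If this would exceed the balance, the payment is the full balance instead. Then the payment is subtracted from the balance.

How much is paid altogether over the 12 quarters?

Quarter 1: $3,692.89 +$107.09 interest = $3,799.98; pay $760.00 → $3,039.98
Quarter 2: $3,039.98 +$88.16 interest = $3,128.14; pay $625.63 → $2,502.51
Quarter 3: $2,502.51 +$72.57 interest = $2,575.08; pay $515.02 → $2,060.06
Quarter 4: $2,060.06 +$59.74 interest = $2,119.80; pay $423.96 → $1,695.84
Quarter 5: $1,695.84 +$49.18 interest = $1,745.02; pay $349.00 → $1,396.02
Quarter 6: $1,396.02 +$40.48 interest = $1,436.50; pay $287.30 → $1,149.20
Quarter 7: $1,149.20 +$33.33 interest = $1,182.53; pay $240.00 → $942.53
Quarter 8: $942.53 +$27.33 interest = $969.86; pay $240.00 → $729.86
Quarter 9: $729.86 +$21.17 interest = $751.03; pay $240.00 → $511.03
Quarter 10: $511.03 +$14.82 interest = $525.85; pay $240.00 → $285.85
Quarter 11: $285.85 +$8.29 interest = $294.14; pay $240.00 → $54.14
Quarter 12: $54.14 +$1.57 interest = $55.71; pay $55.71 → $0.00
Total paid: $4,216.62

$4,216.62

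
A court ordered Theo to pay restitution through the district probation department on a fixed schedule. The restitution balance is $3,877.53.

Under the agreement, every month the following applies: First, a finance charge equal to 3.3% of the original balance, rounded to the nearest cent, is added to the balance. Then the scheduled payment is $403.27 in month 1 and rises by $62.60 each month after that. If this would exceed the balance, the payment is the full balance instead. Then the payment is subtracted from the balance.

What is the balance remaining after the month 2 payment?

$3,264.31

# | Opening | Interest | Payment | End bal
1 | $3,877.53 | $127.96 | $403.27 | $3,602.22
2 | $3,602.22 | $127.96 | $465.87 | $3,264.31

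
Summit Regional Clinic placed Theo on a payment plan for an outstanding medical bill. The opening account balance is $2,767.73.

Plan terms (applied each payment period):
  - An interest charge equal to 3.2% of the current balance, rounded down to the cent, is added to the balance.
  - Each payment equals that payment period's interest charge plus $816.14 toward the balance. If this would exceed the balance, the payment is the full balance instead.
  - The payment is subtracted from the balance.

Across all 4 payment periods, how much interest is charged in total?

$197.55

Payment period 1: $2,767.73 +$88.56 interest = $2,856.29; pay $904.70 → $1,951.59
Payment period 2: $1,951.59 +$62.45 interest = $2,014.04; pay $878.59 → $1,135.45
Payment period 3: $1,135.45 +$36.33 interest = $1,171.78; pay $852.47 → $319.31
Payment period 4: $319.31 +$10.21 interest = $329.52; pay $329.52 → $0.00
Total interest: $88.56 + $62.45 + $36.33 + $10.21 = $197.55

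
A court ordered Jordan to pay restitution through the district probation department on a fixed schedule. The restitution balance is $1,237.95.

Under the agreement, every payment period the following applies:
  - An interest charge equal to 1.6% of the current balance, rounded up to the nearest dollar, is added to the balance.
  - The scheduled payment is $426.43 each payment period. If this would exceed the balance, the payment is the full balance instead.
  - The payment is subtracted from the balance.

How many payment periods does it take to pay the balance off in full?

Payment period 1: $1,237.95 +$20.00 interest = $1,257.95; pay $426.43 → $831.52
Payment period 2: $831.52 +$14.00 interest = $845.52; pay $426.43 → $419.09
Payment period 3: $419.09 +$7.00 interest = $426.09; pay $426.09 → $0.00
Balance reaches $0.00 in payment period 3.

3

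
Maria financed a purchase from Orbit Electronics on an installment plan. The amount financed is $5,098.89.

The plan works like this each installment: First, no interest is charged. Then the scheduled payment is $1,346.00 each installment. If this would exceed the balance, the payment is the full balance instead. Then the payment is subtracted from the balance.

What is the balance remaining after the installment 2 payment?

# | Opening | Payment | End bal
1 | $5,098.89 | $1,346.00 | $3,752.89
2 | $3,752.89 | $1,346.00 | $2,406.89

$2,406.89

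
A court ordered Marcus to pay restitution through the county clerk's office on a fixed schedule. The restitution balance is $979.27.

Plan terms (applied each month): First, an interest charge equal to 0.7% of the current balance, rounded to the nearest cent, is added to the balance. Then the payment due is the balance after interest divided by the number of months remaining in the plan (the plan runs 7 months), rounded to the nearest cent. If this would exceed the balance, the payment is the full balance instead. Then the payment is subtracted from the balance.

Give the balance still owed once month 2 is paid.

# | Opening | Interest | Payment | End bal
1 | $979.27 | $6.85 | $140.87 | $845.25
2 | $845.25 | $5.92 | $141.86 | $709.31

$709.31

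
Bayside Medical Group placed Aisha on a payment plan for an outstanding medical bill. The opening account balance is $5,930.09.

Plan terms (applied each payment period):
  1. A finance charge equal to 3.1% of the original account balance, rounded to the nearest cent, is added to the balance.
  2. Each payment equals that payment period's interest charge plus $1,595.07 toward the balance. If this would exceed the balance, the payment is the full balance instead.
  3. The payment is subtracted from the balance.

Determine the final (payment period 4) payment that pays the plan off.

Payment period 1: opening $5,930.09; interest $183.83 → $6,113.92; payment $1,778.90; balance $4,335.02
Payment period 2: opening $4,335.02; interest $183.83 → $4,518.85; payment $1,778.90; balance $2,739.95
Payment period 3: opening $2,739.95; interest $183.83 → $2,923.78; payment $1,778.90; balance $1,144.88
Payment period 4: opening $1,144.88; interest $183.83 → $1,328.71; payment $1,328.71; balance $0.00

$1,328.71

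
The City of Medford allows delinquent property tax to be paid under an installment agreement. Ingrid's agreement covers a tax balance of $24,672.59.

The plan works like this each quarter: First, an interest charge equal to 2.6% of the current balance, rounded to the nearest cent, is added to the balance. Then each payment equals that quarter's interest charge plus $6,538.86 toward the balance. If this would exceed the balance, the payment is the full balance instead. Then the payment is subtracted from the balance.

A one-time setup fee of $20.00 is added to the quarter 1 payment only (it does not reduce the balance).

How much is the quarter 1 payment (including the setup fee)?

$7,200.35

# | Opening | Interest | Payment | Fee | End bal
1 | $24,672.59 | $641.49 | $7,180.35 | $20.00 | $18,133.73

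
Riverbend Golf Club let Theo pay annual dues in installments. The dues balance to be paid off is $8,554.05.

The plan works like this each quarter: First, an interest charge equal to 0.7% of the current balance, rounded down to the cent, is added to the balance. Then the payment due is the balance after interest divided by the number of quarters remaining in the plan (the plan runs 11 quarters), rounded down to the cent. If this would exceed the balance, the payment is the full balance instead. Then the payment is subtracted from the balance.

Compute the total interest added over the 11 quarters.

$367.73

Quarter 1: opening $8,554.05; interest $59.87 → $8,613.92; payment $783.08; balance $7,830.84
Quarter 2: opening $7,830.84; interest $54.81 → $7,885.65; payment $788.56; balance $7,097.09
Quarter 3: opening $7,097.09; interest $49.67 → $7,146.76; payment $794.08; balance $6,352.68
Quarter 4: opening $6,352.68; interest $44.46 → $6,397.14; payment $799.64; balance $5,597.50
Quarter 5: opening $5,597.50; interest $39.18 → $5,636.68; payment $805.24; balance $4,831.44
Quarter 6: opening $4,831.44; interest $33.82 → $4,865.26; payment $810.87; balance $4,054.39
Quarter 7: opening $4,054.39; interest $28.38 → $4,082.77; payment $816.55; balance $3,266.22
Quarter 8: opening $3,266.22; interest $22.86 → $3,289.08; payment $822.27; balance $2,466.81
Quarter 9: opening $2,466.81; interest $17.26 → $2,484.07; payment $828.02; balance $1,656.05
Quarter 10: opening $1,656.05; interest $11.59 → $1,667.64; payment $833.82; balance $833.82
Quarter 11: opening $833.82; interest $5.83 → $839.65; payment $839.65; balance $0.00
Total interest: $59.87 + $54.81 + $49.67 + $44.46 + $39.18 + $33.82 + $28.38 + $22.86 + $17.26 + $11.59 + $5.83 = $367.73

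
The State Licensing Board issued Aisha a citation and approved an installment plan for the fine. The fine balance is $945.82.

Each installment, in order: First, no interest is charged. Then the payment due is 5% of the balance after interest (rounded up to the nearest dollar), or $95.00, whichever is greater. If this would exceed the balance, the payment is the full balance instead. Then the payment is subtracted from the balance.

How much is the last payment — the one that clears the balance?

# | Opening | Payment | End bal
1 | $945.82 | $95.00 | $850.82
2 | $850.82 | $95.00 | $755.82
3 | $755.82 | $95.00 | $660.82
4 | $660.82 | $95.00 | $565.82
5 | $565.82 | $95.00 | $470.82
6 | $470.82 | $95.00 | $375.82
7 | $375.82 | $95.00 | $280.82
8 | $280.82 | $95.00 | $185.82
9 | $185.82 | $95.00 | $90.82
10 | $90.82 | $90.82 | $0.00

$90.82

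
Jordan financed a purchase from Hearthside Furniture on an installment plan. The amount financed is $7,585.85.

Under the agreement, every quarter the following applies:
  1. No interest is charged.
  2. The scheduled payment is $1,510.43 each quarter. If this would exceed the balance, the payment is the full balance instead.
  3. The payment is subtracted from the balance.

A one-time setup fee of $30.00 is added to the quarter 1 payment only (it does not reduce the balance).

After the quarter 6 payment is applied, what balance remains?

Quarter 1: $7,585.85 − $1,510.43 (+ $30.00 fee) → $6,075.42
Quarter 2: $6,075.42 − $1,510.43 → $4,564.99
Quarter 3: $4,564.99 − $1,510.43 → $3,054.56
Quarter 4: $3,054.56 − $1,510.43 → $1,544.13
Quarter 5: $1,544.13 − $1,510.43 → $33.70
Quarter 6: $33.70 − $33.70 → $0.00

$0.00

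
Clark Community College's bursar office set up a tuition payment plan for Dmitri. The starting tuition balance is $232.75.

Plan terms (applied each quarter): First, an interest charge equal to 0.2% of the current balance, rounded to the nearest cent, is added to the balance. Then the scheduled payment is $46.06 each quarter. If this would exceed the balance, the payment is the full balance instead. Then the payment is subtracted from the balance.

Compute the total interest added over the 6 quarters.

$1.42

Quarter 1: opening $232.75; interest $0.47 → $233.22; payment $46.06; balance $187.16
Quarter 2: opening $187.16; interest $0.37 → $187.53; payment $46.06; balance $141.47
Quarter 3: opening $141.47; interest $0.28 → $141.75; payment $46.06; balance $95.69
Quarter 4: opening $95.69; interest $0.19 → $95.88; payment $46.06; balance $49.82
Quarter 5: opening $49.82; interest $0.10 → $49.92; payment $46.06; balance $3.86
Quarter 6: opening $3.86; interest $0.01 → $3.87; payment $3.87; balance $0.00
Total interest: $0.47 + $0.37 + $0.28 + $0.19 + $0.10 + $0.01 = $1.42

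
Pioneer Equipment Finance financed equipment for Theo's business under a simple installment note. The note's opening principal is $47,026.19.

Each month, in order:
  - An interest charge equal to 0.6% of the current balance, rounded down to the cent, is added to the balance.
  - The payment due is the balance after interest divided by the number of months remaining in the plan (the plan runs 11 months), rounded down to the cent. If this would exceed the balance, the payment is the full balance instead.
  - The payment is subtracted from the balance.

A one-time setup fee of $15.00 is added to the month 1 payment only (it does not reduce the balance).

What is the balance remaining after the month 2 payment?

$38,939.07

Month 1: opening $47,026.19; interest $282.15 → $47,308.34; payment $4,300.75 (+ $15.00 fee); balance $43,007.59
Month 2: opening $43,007.59; interest $258.04 → $43,265.63; payment $4,326.56; balance $38,939.07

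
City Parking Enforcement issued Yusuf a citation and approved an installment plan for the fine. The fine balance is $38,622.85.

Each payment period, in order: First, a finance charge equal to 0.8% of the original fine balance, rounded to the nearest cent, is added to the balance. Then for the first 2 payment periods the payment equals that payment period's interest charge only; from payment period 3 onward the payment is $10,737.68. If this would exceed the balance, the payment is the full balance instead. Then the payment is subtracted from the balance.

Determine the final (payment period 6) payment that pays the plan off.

$7,645.73

# | Opening | Interest | Payment | End bal
1 | $38,622.85 | $308.98 | $308.98 | $38,622.85
2 | $38,622.85 | $308.98 | $308.98 | $38,622.85
3 | $38,622.85 | $308.98 | $10,737.68 | $28,194.15
4 | $28,194.15 | $308.98 | $10,737.68 | $17,765.45
5 | $17,765.45 | $308.98 | $10,737.68 | $7,336.75
6 | $7,336.75 | $308.98 | $7,645.73 | $0.00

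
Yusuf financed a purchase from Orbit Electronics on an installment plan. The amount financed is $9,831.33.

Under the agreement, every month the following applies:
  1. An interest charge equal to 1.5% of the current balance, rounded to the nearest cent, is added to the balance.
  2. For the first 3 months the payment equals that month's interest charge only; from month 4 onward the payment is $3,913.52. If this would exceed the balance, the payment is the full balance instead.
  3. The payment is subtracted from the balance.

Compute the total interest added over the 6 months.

$714.50

Month 1: opening $9,831.33; interest $147.47 → $9,978.80; payment $147.47; balance $9,831.33
Month 2: opening $9,831.33; interest $147.47 → $9,978.80; payment $147.47; balance $9,831.33
Month 3: opening $9,831.33; interest $147.47 → $9,978.80; payment $147.47; balance $9,831.33
Month 4: opening $9,831.33; interest $147.47 → $9,978.80; payment $3,913.52; balance $6,065.28
Month 5: opening $6,065.28; interest $90.98 → $6,156.26; payment $3,913.52; balance $2,242.74
Month 6: opening $2,242.74; interest $33.64 → $2,276.38; payment $2,276.38; balance $0.00
Total interest: $147.47 + $147.47 + $147.47 + $147.47 + $90.98 + $33.64 = $714.50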